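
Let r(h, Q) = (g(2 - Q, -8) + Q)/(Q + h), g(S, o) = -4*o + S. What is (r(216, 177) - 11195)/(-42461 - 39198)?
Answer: 4399601/32091987 ≈ 0.13709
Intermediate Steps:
g(S, o) = S - 4*o
r(h, Q) = 34/(Q + h) (r(h, Q) = (((2 - Q) - 4*(-8)) + Q)/(Q + h) = (((2 - Q) + 32) + Q)/(Q + h) = ((34 - Q) + Q)/(Q + h) = 34/(Q + h))
(r(216, 177) - 11195)/(-42461 - 39198) = (34/(177 + 216) - 11195)/(-42461 - 39198) = (34/393 - 11195)/(-81659) = (34*(1/393) - 11195)*(-1/81659) = (34/393 - 11195)*(-1/81659) = -4399601/393*(-1/81659) = 4399601/32091987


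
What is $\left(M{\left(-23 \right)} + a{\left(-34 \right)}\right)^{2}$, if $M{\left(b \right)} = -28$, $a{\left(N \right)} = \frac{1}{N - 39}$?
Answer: $\frac{4182025}{5329} \approx 784.77$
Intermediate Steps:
$a{\left(N \right)} = \frac{1}{-39 + N}$
$\left(M{\left(-23 \right)} + a{\left(-34 \right)}\right)^{2} = \left(-28 + \frac{1}{-39 - 34}\right)^{2} = \left(-28 + \frac{1}{-73}\right)^{2} = \left(-28 - \frac{1}{73}\right)^{2} = \left(- \frac{2045}{73}\right)^{2} = \frac{4182025}{5329}$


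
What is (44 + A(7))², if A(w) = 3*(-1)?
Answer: 1681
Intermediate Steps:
A(w) = -3
(44 + A(7))² = (44 - 3)² = 41² = 1681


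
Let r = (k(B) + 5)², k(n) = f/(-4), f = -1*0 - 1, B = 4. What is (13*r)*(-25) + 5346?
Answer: -57789/16 ≈ -3611.8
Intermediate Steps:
f = -1 (f = 0 - 1 = -1)
k(n) = ¼ (k(n) = -1/(-4) = -1*(-¼) = ¼)
r = 441/16 (r = (¼ + 5)² = (21/4)² = 441/16 ≈ 27.563)
(13*r)*(-25) + 5346 = (13*(441/16))*(-25) + 5346 = (5733/16)*(-25) + 5346 = -143325/16 + 5346 = -57789/16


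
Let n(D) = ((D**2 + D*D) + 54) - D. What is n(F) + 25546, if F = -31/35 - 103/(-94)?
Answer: 69273910393/2706025 ≈ 25600.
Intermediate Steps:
F = 691/3290 (F = -31*1/35 - 103*(-1/94) = -31/35 + 103/94 = 691/3290 ≈ 0.21003)
n(D) = 54 - D + 2*D**2 (n(D) = ((D**2 + D**2) + 54) - D = (2*D**2 + 54) - D = (54 + 2*D**2) - D = 54 - D + 2*D**2)
n(F) + 25546 = (54 - 1*691/3290 + 2*(691/3290)**2) + 25546 = (54 - 691/3290 + 2*(477481/10824100)) + 25546 = (54 - 691/3290 + 477481/5412050) + 25546 = 145795743/2706025 + 25546 = 69273910393/2706025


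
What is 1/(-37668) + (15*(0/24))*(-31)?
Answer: -1/37668 ≈ -2.6548e-5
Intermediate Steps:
1/(-37668) + (15*(0/24))*(-31) = -1/37668 + (15*(0*(1/24)))*(-31) = -1/37668 + (15*0)*(-31) = -1/37668 + 0*(-31) = -1/37668 + 0 = -1/37668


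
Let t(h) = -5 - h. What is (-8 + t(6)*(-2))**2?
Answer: 196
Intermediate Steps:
(-8 + t(6)*(-2))**2 = (-8 + (-5 - 1*6)*(-2))**2 = (-8 + (-5 - 6)*(-2))**2 = (-8 - 11*(-2))**2 = (-8 + 22)**2 = 14**2 = 196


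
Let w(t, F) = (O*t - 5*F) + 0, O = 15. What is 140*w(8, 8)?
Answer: 11200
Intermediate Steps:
w(t, F) = -5*F + 15*t (w(t, F) = (15*t - 5*F) + 0 = (-5*F + 15*t) + 0 = -5*F + 15*t)
140*w(8, 8) = 140*(-5*8 + 15*8) = 140*(-40 + 120) = 140*80 = 11200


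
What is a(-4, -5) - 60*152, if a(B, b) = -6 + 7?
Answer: -9119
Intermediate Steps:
a(B, b) = 1
a(-4, -5) - 60*152 = 1 - 60*152 = 1 - 9120 = -9119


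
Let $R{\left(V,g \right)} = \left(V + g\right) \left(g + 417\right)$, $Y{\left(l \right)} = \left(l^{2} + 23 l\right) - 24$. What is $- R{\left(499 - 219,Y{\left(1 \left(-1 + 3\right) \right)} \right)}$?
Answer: $-135558$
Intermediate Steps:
$Y{\left(l \right)} = -24 + l^{2} + 23 l$
$R{\left(V,g \right)} = \left(417 + g\right) \left(V + g\right)$ ($R{\left(V,g \right)} = \left(V + g\right) \left(417 + g\right) = \left(417 + g\right) \left(V + g\right)$)
$- R{\left(499 - 219,Y{\left(1 \left(-1 + 3\right) \right)} \right)} = - (\left(-24 + \left(1 \left(-1 + 3\right)\right)^{2} + 23 \cdot 1 \left(-1 + 3\right)\right)^{2} + 417 \left(499 - 219\right) + 417 \left(-24 + \left(1 \left(-1 + 3\right)\right)^{2} + 23 \cdot 1 \left(-1 + 3\right)\right) + \left(499 - 219\right) \left(-24 + \left(1 \left(-1 + 3\right)\right)^{2} + 23 \cdot 1 \left(-1 + 3\right)\right)) = - (\left(-24 + \left(1 \cdot 2\right)^{2} + 23 \cdot 1 \cdot 2\right)^{2} + 417 \left(499 - 219\right) + 417 \left(-24 + \left(1 \cdot 2\right)^{2} + 23 \cdot 1 \cdot 2\right) + \left(499 - 219\right) \left(-24 + \left(1 \cdot 2\right)^{2} + 23 \cdot 1 \cdot 2\right)) = - (\left(-24 + 2^{2} + 23 \cdot 2\right)^{2} + 417 \cdot 280 + 417 \left(-24 + 2^{2} + 23 \cdot 2\right) + 280 \left(-24 + 2^{2} + 23 \cdot 2\right)) = - (\left(-24 + 4 + 46\right)^{2} + 116760 + 417 \left(-24 + 4 + 46\right) + 280 \left(-24 + 4 + 46\right)) = - (26^{2} + 116760 + 417 \cdot 26 + 280 \cdot 26) = - (676 + 116760 + 10842 + 7280) = \left(-1\right) 135558 = -135558$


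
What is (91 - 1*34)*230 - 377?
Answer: 12733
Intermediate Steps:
(91 - 1*34)*230 - 377 = (91 - 34)*230 - 377 = 57*230 - 377 = 13110 - 377 = 12733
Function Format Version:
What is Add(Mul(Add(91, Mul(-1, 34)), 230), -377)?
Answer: 12733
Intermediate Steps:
Add(Mul(Add(91, Mul(-1, 34)), 230), -377) = Add(Mul(Add(91, -34), 230), -377) = Add(Mul(57, 230), -377) = Add(13110, -377) = 12733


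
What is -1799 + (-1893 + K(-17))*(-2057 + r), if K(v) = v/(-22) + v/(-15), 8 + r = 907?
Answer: 120344828/55 ≈ 2.1881e+6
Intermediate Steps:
r = 899 (r = -8 + 907 = 899)
K(v) = -37*v/330 (K(v) = v*(-1/22) + v*(-1/15) = -v/22 - v/15 = -37*v/330)
-1799 + (-1893 + K(-17))*(-2057 + r) = -1799 + (-1893 - 37/330*(-17))*(-2057 + 899) = -1799 + (-1893 + 629/330)*(-1158) = -1799 - 624061/330*(-1158) = -1799 + 120443773/55 = 120344828/55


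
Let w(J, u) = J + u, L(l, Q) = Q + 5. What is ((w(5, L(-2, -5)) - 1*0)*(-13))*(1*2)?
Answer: -130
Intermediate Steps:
L(l, Q) = 5 + Q
((w(5, L(-2, -5)) - 1*0)*(-13))*(1*2) = (((5 + (5 - 5)) - 1*0)*(-13))*(1*2) = (((5 + 0) + 0)*(-13))*2 = ((5 + 0)*(-13))*2 = (5*(-13))*2 = -65*2 = -130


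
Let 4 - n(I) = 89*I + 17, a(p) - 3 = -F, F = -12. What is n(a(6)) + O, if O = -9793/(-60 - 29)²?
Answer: -10687301/7921 ≈ -1349.2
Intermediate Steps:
a(p) = 15 (a(p) = 3 - 1*(-12) = 3 + 12 = 15)
O = -9793/7921 (O = -9793/((-89)²) = -9793/7921 ≈ -1.2363)
n(I) = -13 - 89*I (n(I) = 4 - (89*I + 17) = 4 - (17 + 89*I) = 4 + (-17 - 89*I) = -13 - 89*I)
n(a(6)) + O = (-13 - 89*15) - 9793/7921 = (-13 - 1335) - 9793/7921 = -1348 - 9793/7921 = -10687301/7921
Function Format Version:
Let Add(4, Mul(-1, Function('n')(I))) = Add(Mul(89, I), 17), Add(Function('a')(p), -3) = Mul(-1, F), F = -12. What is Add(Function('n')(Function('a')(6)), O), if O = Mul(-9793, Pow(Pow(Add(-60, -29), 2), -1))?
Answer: Rational(-10687301, 7921) ≈ -1349.2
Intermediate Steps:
Function('a')(p) = 15 (Function('a')(p) = Add(3, Mul(-1, -12)) = Add(3, 12) = 15)
O = Rational(-9793, 7921) (O = Mul(-9793, Pow(Pow(-89, 2), -1)) = Mul(-9793, Pow(7921, -1)) = Mul(-9793, Rational(1, 7921)) = Rational(-9793, 7921) ≈ -1.2363)
Function('n')(I) = Add(-13, Mul(-89, I)) (Function('n')(I) = Add(4, Mul(-1, Add(Mul(89, I), 17))) = Add(4, Mul(-1, Add(17, Mul(89, I)))) = Add(4, Add(-17, Mul(-89, I))) = Add(-13, Mul(-89, I)))
Add(Function('n')(Function('a')(6)), O) = Add(Add(-13, Mul(-89, 15)), Rational(-9793, 7921)) = Add(Add(-13, -1335), Rational(-9793, 7921)) = Add(-1348, Rational(-9793, 7921)) = Rational(-10687301, 7921)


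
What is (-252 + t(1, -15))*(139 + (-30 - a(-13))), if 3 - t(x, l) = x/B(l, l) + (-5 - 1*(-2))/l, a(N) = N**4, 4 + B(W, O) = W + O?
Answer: 602599134/85 ≈ 7.0894e+6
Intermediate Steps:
B(W, O) = -4 + O + W (B(W, O) = -4 + (W + O) = -4 + (O + W) = -4 + O + W)
t(x, l) = 3 + 3/l - x/(-4 + 2*l) (t(x, l) = 3 - (x/(-4 + l + l) + (-5 - 1*(-2))/l) = 3 - (x/(-4 + 2*l) + (-5 + 2)/l) = 3 - (x/(-4 + 2*l) - 3/l) = 3 - (-3/l + x/(-4 + 2*l)) = 3 + (3/l - x/(-4 + 2*l)) = 3 + 3/l - x/(-4 + 2*l))
(-252 + t(1, -15))*(139 + (-30 - a(-13))) = (-252 + (3 + 3/(-15) - 1*1/(-4 + 2*(-15))))*(139 + (-30 - 1*(-13)**4)) = (-252 + (3 + 3*(-1/15) - 1*1/(-4 - 30)))*(139 + (-30 - 1*28561)) = (-252 + (3 - 1/5 - 1*1/(-34)))*(139 + (-30 - 28561)) = (-252 + (3 - 1/5 - 1*1*(-1/34)))*(139 - 28591) = (-252 + (3 - 1/5 + 1/34))*(-28452) = (-252 + 481/170)*(-28452) = -42359/170*(-28452) = 602599134/85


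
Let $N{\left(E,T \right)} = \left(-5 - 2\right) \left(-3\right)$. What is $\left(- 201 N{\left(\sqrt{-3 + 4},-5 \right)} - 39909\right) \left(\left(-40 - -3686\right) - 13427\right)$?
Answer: $431635530$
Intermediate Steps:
$N{\left(E,T \right)} = 21$ ($N{\left(E,T \right)} = \left(-7\right) \left(-3\right) = 21$)
$\left(- 201 N{\left(\sqrt{-3 + 4},-5 \right)} - 39909\right) \left(\left(-40 - -3686\right) - 13427\right) = \left(\left(-201\right) 21 - 39909\right) \left(\left(-40 - -3686\right) - 13427\right) = \left(-4221 - 39909\right) \left(\left(-40 + 3686\right) - 13427\right) = - 44130 \left(3646 - 13427\right) = \left(-44130\right) \left(-9781\right) = 431635530$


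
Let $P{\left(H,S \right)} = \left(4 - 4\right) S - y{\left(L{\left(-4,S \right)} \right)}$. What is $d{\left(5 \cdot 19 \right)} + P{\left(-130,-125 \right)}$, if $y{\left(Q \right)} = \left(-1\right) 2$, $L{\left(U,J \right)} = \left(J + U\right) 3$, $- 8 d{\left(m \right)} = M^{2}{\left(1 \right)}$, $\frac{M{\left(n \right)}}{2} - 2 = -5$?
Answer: $- \frac{5}{2} \approx -2.5$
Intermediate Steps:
$M{\left(n \right)} = -6$ ($M{\left(n \right)} = 4 + 2 \left(-5\right) = 4 - 10 = -6$)
$d{\left(m \right)} = - \frac{9}{2}$ ($d{\left(m \right)} = - \frac{\left(-6\right)^{2}}{8} = \left(- \frac{1}{8}\right) 36 = - \frac{9}{2}$)
$L{\left(U,J \right)} = 3 J + 3 U$
$y{\left(Q \right)} = -2$
$P{\left(H,S \right)} = 2$ ($P{\left(H,S \right)} = \left(4 - 4\right) S - -2 = 0 S + 2 = 0 + 2 = 2$)
$d{\left(5 \cdot 19 \right)} + P{\left(-130,-125 \right)} = - \frac{9}{2} + 2 = - \frac{5}{2}$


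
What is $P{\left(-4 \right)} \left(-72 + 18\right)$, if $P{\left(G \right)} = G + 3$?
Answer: $54$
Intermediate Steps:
$P{\left(G \right)} = 3 + G$
$P{\left(-4 \right)} \left(-72 + 18\right) = \left(3 - 4\right) \left(-72 + 18\right) = \left(-1\right) \left(-54\right) = 54$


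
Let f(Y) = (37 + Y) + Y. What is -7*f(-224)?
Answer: 2877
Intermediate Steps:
f(Y) = 37 + 2*Y
-7*f(-224) = -7*(37 + 2*(-224)) = -7*(37 - 448) = -7*(-411) = 2877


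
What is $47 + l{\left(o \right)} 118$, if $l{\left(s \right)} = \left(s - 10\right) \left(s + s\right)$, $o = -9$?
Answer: $40403$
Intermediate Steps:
$l{\left(s \right)} = 2 s \left(-10 + s\right)$ ($l{\left(s \right)} = \left(-10 + s\right) 2 s = 2 s \left(-10 + s\right)$)
$47 + l{\left(o \right)} 118 = 47 + 2 \left(-9\right) \left(-10 - 9\right) 118 = 47 + 2 \left(-9\right) \left(-19\right) 118 = 47 + 342 \cdot 118 = 47 + 40356 = 40403$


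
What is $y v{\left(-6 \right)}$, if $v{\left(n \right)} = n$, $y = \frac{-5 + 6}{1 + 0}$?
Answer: $-6$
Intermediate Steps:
$y = 1$ ($y = 1 \cdot 1^{-1} = 1 \cdot 1 = 1$)
$y v{\left(-6 \right)} = 1 \left(-6\right) = -6$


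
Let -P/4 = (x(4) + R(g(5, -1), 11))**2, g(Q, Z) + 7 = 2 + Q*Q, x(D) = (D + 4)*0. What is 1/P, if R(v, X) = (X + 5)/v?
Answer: -25/64 ≈ -0.39063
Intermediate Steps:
x(D) = 0 (x(D) = (4 + D)*0 = 0)
g(Q, Z) = -5 + Q**2 (g(Q, Z) = -7 + (2 + Q*Q) = -7 + (2 + Q**2) = -5 + Q**2)
R(v, X) = (5 + X)/v
P = -64/25 (P = -4*(0 + (5 + 11)/(-5 + 5**2))**2 = -4*(0 + 16/(-5 + 25))**2 = -4*(0 + 16/20)**2 = -4*(0 + (1/20)*16)**2 = -4*(0 + 4/5)**2 = -4*(4/5)**2 = -4*16/25 = -64/25 ≈ -2.5600)
1/P = 1/(-64/25) = -25/64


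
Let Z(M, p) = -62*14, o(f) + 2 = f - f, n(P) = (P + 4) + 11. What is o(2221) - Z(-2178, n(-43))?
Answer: 866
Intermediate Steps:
n(P) = 15 + P (n(P) = (4 + P) + 11 = 15 + P)
o(f) = -2 (o(f) = -2 + (f - f) = -2 + 0 = -2)
Z(M, p) = -868
o(2221) - Z(-2178, n(-43)) = -2 - 1*(-868) = -2 + 868 = 866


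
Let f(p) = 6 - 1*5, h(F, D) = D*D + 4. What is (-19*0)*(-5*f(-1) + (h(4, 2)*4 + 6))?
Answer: 0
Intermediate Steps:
h(F, D) = 4 + D² (h(F, D) = D² + 4 = 4 + D²)
f(p) = 1 (f(p) = 6 - 5 = 1)
(-19*0)*(-5*f(-1) + (h(4, 2)*4 + 6)) = (-19*0)*(-5*1 + ((4 + 2²)*4 + 6)) = 0*(-5 + ((4 + 4)*4 + 6)) = 0*(-5 + (8*4 + 6)) = 0*(-5 + (32 + 6)) = 0*(-5 + 38) = 0*33 = 0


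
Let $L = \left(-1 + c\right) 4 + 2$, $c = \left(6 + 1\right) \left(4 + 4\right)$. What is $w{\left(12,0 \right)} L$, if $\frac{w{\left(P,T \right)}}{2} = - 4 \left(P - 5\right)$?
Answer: $-12432$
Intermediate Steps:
$c = 56$ ($c = 7 \cdot 8 = 56$)
$w{\left(P,T \right)} = 40 - 8 P$ ($w{\left(P,T \right)} = 2 \left(- 4 \left(P - 5\right)\right) = 2 \left(- 4 \left(-5 + P\right)\right) = 2 \left(20 - 4 P\right) = 40 - 8 P$)
$L = 222$ ($L = \left(-1 + 56\right) 4 + 2 = 55 \cdot 4 + 2 = 220 + 2 = 222$)
$w{\left(12,0 \right)} L = \left(40 - 96\right) 222 = \left(-56\right) 222 = -12432$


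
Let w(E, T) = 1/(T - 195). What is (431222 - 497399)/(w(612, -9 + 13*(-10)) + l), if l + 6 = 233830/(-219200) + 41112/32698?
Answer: 146686966035360/12883707287 ≈ 11385.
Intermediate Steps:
l = -2081921627/358370080 (l = -6 + (233830/(-219200) + 41112/32698) = -6 + (233830*(-1/219200) + 41112*(1/32698)) = -6 + (-23383/21920 + 20556/16349) = -6 + 68298853/358370080 = -2081921627/358370080 ≈ -5.8094)
w(E, T) = 1/(-195 + T)
(431222 - 497399)/(w(612, -9 + 13*(-10)) + l) = (431222 - 497399)/(1/(-195 + (-9 + 13*(-10))) - 2081921627/358370080) = -66177/(1/(-195 + (-9 - 130)) - 2081921627/358370080) = -66177/(1/(-195 - 139) - 2081921627/358370080) = -66177/(1/(-334) - 2081921627/358370080) = -66177/(-1/334 - 2081921627/358370080) = -66177/(-347860096749/59847803360) = -66177*(-59847803360/347860096749) = 146686966035360/12883707287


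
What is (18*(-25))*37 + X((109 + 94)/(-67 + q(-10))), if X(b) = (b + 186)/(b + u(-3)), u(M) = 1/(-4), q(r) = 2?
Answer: -14649598/877 ≈ -16704.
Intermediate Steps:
u(M) = -¼
X(b) = (186 + b)/(-¼ + b) (X(b) = (b + 186)/(b - ¼) = (186 + b)/(-¼ + b))
(18*(-25))*37 + X((109 + 94)/(-67 + q(-10))) = (18*(-25))*37 + 4*(186 + (109 + 94)/(-67 + 2))/(-1 + 4*((109 + 94)/(-67 + 2))) = -450*37 + 4*(186 + 203/(-65))/(-1 + 4*(203/(-65))) = -16650 + 4*(186 + 203*(-1/65))/(-1 + 4*(203*(-1/65))) = -16650 + 4*(186 - 203/65)/(-1 + 4*(-203/65)) = -16650 + 4*(11887/65)/(-1 - 812/65) = -16650 + 4*(11887/65)/(-877/65) = -16650 + 4*(-65/877)*(11887/65) = -16650 - 47548/877 = -14649598/877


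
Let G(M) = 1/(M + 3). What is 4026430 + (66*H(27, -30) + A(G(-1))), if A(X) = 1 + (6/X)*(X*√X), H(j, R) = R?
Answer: 4024451 + 3*√2 ≈ 4.0245e+6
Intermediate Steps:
G(M) = 1/(3 + M)
A(X) = 1 + 6*√X (A(X) = 1 + (6/X)*X^(3/2) = 1 + 6*√X)
4026430 + (66*H(27, -30) + A(G(-1))) = 4026430 + (66*(-30) + (1 + 6*√(1/(3 - 1)))) = 4026430 + (-1980 + (1 + 6*√(1/2))) = 4026430 + (-1980 + (1 + 6*√(½))) = 4026430 + (-1980 + (1 + 6*(√2/2))) = 4026430 + (-1980 + (1 + 3*√2)) = 4026430 + (-1979 + 3*√2) = 4024451 + 3*√2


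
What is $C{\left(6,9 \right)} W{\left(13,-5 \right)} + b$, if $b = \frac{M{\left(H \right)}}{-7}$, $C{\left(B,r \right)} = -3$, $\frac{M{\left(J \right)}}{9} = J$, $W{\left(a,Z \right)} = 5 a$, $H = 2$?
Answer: $- \frac{1383}{7} \approx -197.57$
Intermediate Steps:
$M{\left(J \right)} = 9 J$
$b = - \frac{18}{7}$ ($b = \frac{9 \cdot 2}{-7} = 18 \left(- \frac{1}{7}\right) = - \frac{18}{7} \approx -2.5714$)
$C{\left(6,9 \right)} W{\left(13,-5 \right)} + b = - 3 \cdot 5 \cdot 13 - \frac{18}{7} = \left(-3\right) 65 - \frac{18}{7} = -195 - \frac{18}{7} = - \frac{1383}{7}$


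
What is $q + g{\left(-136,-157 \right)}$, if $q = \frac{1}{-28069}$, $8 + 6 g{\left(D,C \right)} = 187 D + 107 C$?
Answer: $- \frac{1185606497}{168414} \approx -7039.8$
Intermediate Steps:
$g{\left(D,C \right)} = - \frac{4}{3} + \frac{107 C}{6} + \frac{187 D}{6}$ ($g{\left(D,C \right)} = - \frac{4}{3} + \frac{187 D + 107 C}{6} = - \frac{4}{3} + \frac{107 C + 187 D}{6} = - \frac{4}{3} + \left(\frac{107 C}{6} + \frac{187 D}{6}\right) = - \frac{4}{3} + \frac{107 C}{6} + \frac{187 D}{6}$)
$q = - \frac{1}{28069} \approx -3.5626 \cdot 10^{-5}$
$q + g{\left(-136,-157 \right)} = - \frac{1}{28069} + \left(- \frac{4}{3} + \frac{107}{6} \left(-157\right) + \frac{187}{6} \left(-136\right)\right) = - \frac{1}{28069} - \frac{42239}{6} = - \frac{1185606497}{168414}$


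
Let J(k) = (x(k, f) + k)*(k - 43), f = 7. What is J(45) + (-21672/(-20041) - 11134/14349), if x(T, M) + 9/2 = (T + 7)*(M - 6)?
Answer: 7612567457/41081187 ≈ 185.31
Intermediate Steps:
x(T, M) = -9/2 + (-6 + M)*(7 + T) (x(T, M) = -9/2 + (T + 7)*(M - 6) = -9/2 + (7 + T)*(-6 + M) = -9/2 + (-6 + M)*(7 + T))
J(k) = (-43 + k)*(5/2 + 2*k) (J(k) = ((-93/2 - 6*k + 7*7 + 7*k) + k)*(k - 43) = ((-93/2 - 6*k + 49 + 7*k) + k)*(-43 + k) = ((5/2 + k) + k)*(-43 + k) = (5/2 + 2*k)*(-43 + k) = (-43 + k)*(5/2 + 2*k))
J(45) + (-21672/(-20041) - 11134/14349) = (-215/2 + 2*45² - 167/2*45) + (-21672/(-20041) - 11134/14349) = (-215/2 + 2*2025 - 7515/2) + (-21672*(-1/20041) - 11134*1/14349) = (-215/2 + 4050 - 7515/2) + (3096/2863 - 11134/14349) = 185 + 12547862/41081187 = 7612567457/41081187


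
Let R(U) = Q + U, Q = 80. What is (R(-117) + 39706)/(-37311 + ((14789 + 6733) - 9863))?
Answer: -39669/25652 ≈ -1.5464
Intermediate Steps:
R(U) = 80 + U
(R(-117) + 39706)/(-37311 + ((14789 + 6733) - 9863)) = ((80 - 117) + 39706)/(-37311 + ((14789 + 6733) - 9863)) = (-37 + 39706)/(-37311 + (21522 - 9863)) = 39669/(-37311 + 11659) = 39669/(-25652) = 39669*(-1/25652) = -39669/25652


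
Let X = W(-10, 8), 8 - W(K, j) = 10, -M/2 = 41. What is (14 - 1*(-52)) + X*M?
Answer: 230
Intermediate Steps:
M = -82 (M = -2*41 = -82)
W(K, j) = -2 (W(K, j) = 8 - 1*10 = 8 - 10 = -2)
X = -2
(14 - 1*(-52)) + X*M = (14 - 1*(-52)) - 2*(-82) = (14 + 52) + 164 = 66 + 164 = 230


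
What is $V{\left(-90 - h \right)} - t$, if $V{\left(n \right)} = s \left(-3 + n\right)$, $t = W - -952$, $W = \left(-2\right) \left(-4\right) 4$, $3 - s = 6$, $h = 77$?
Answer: $-474$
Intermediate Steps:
$s = -3$ ($s = 3 - 6 = -3$)
$W = 32$ ($W = 8 \cdot 4 = 32$)
$t = 984$ ($t = 32 - -952 = 32 + 952 = 984$)
$V{\left(n \right)} = 9 - 3 n$ ($V{\left(n \right)} = - 3 \left(-3 + n\right) = 9 - 3 n$)
$V{\left(-90 - h \right)} - t = \left(9 - 3 \left(-90 - 77\right)\right) - 984 = \left(9 - -501\right) - 984 = \left(9 + 501\right) - 984 = 510 - 984 = -474$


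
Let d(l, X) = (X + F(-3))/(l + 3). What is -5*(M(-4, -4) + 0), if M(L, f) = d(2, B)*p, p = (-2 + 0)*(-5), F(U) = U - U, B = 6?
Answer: -60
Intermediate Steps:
F(U) = 0
d(l, X) = X/(3 + l) (d(l, X) = (X + 0)/(l + 3) = X/(3 + l))
p = 10 (p = -2*(-5) = 10)
M(L, f) = 12 (M(L, f) = (6/(3 + 2))*10 = (6/5)*10 = 12)
-5*(M(-4, -4) + 0) = -5*(12 + 0) = -5*12 = -60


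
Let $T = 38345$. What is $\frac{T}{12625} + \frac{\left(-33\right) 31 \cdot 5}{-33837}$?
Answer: $\frac{90803776}{28479475} \approx 3.1884$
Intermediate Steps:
$\frac{T}{12625} + \frac{\left(-33\right) 31 \cdot 5}{-33837} = \frac{38345}{12625} + \frac{\left(-33\right) 31 \cdot 5}{-33837} = 38345 \cdot \frac{1}{12625} + \left(-1023\right) 5 \left(- \frac{1}{33837}\right) = \frac{7669}{2525} - - \frac{1705}{11279} = \frac{7669}{2525} + \frac{1705}{11279} = \frac{90803776}{28479475}$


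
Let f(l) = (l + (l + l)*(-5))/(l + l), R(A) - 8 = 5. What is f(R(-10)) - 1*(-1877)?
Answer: 3745/2 ≈ 1872.5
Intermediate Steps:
R(A) = 13 (R(A) = 8 + 5 = 13)
f(l) = -9/2 (f(l) = (l + (2*l)*(-5))/((2*l)) = (l - 10*l)*(1/(2*l)) = (-9*l)*(1/(2*l)) = -9/2)
f(R(-10)) - 1*(-1877) = -9/2 - 1*(-1877) = -9/2 + 1877 = 3745/2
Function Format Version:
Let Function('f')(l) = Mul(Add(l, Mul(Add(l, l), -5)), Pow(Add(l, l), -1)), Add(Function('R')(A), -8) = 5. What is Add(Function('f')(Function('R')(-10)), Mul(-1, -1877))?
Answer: Rational(3745, 2) ≈ 1872.5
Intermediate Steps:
Function('R')(A) = 13 (Function('R')(A) = Add(8, 5) = 13)
Function('f')(l) = Rational(-9, 2) (Function('f')(l) = Mul(Add(l, Mul(Mul(2, l), -5)), Pow(Mul(2, l), -1)) = Mul(Add(l, Mul(-10, l)), Mul(Rational(1, 2), Pow(l, -1))) = Mul(Mul(-9, l), Mul(Rational(1, 2), Pow(l, -1))) = Rational(-9, 2))
Add(Function('f')(Function('R')(-10)), Mul(-1, -1877)) = Add(Rational(-9, 2), Mul(-1, -1877)) = Add(Rational(-9, 2), 1877) = Rational(3745, 2)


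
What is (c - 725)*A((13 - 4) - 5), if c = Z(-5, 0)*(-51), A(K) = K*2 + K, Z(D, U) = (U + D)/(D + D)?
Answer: -9006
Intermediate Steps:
Z(D, U) = (D + U)/(2*D) (Z(D, U) = (D + U)/((2*D)) = (D + U)*(1/(2*D)) = (D + U)/(2*D))
A(K) = 3*K (A(K) = 2*K + K = 3*K)
c = -51/2 (c = ((1/2)*(-5 + 0)/(-5))*(-51) = ((1/2)*(-1/5)*(-5))*(-51) = (1/2)*(-51) = -51/2 ≈ -25.500)
(c - 725)*A((13 - 4) - 5) = (-51/2 - 725)*(3*((13 - 4) - 5)) = -4503*(9 - 5)/2 = -4503*4/2 = -1501/2*12 = -9006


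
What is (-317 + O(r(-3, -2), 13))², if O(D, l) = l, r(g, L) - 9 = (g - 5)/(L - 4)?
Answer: 92416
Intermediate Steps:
r(g, L) = 9 + (-5 + g)/(-4 + L) (r(g, L) = 9 + (g - 5)/(L - 4) = 9 + (-5 + g)/(-4 + L))
(-317 + O(r(-3, -2), 13))² = (-317 + 13)² = (-304)² = 92416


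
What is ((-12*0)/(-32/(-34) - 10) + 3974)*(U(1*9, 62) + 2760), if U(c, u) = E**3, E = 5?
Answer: 11464990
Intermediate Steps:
U(c, u) = 125 (U(c, u) = 5**3 = 125)
((-12*0)/(-32/(-34) - 10) + 3974)*(U(1*9, 62) + 2760) = ((-12*0)/(-32/(-34) - 10) + 3974)*(125 + 2760) = (0/(-32*(-1/34) - 10) + 3974)*2885 = (0/(16/17 - 10) + 3974)*2885 = (0/(-154/17) + 3974)*2885 = (0*(-17/154) + 3974)*2885 = (0 + 3974)*2885 = 3974*2885 = 11464990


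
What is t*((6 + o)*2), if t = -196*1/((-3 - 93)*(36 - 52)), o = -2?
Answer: -49/48 ≈ -1.0208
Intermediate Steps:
t = -49/384 (t = -196/((-16*(-96))) = -196/1536 = -196*1/1536 = -49/384 ≈ -0.12760)
t*((6 + o)*2) = -49*(6 - 2)*2/384 = -49*2/96 = -49/384*8 = -49/48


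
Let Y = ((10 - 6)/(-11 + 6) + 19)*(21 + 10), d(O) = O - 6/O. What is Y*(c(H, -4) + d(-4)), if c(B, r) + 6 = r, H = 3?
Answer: -14105/2 ≈ -7052.5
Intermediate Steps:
c(B, r) = -6 + r
Y = 2821/5 (Y = (4/(-5) + 19)*31 = (4*(-1/5) + 19)*31 = (-4/5 + 19)*31 = (91/5)*31 = 2821/5 ≈ 564.20)
Y*(c(H, -4) + d(-4)) = 2821*((-6 - 4) + (-4 - 6/(-4)))/5 = 2821*(-10 + (-4 - 6*(-1/4)))/5 = 2821*(-10 + (-4 + 3/2))/5 = 2821*(-10 - 5/2)/5 = (2821/5)*(-25/2) = -14105/2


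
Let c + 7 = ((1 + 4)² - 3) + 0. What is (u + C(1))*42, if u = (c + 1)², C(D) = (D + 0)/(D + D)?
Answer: 10773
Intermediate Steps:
c = 15 (c = -7 + (((1 + 4)² - 3) + 0) = -7 + ((5² - 3) + 0) = -7 + ((25 - 3) + 0) = -7 + (22 + 0) = -7 + 22 = 15)
C(D) = ½ (C(D) = D/((2*D)) = D*(1/(2*D)) = ½)
u = 256 (u = (15 + 1)² = 16² = 256)
(u + C(1))*42 = (256 + ½)*42 = (513/2)*42 = 10773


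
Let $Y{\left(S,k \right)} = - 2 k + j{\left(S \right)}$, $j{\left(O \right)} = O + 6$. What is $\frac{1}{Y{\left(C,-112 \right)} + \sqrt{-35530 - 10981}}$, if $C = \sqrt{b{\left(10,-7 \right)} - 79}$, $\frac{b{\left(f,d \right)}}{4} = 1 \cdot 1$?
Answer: $\frac{1}{230 + i \sqrt{46511} + 5 i \sqrt{3}} \approx 0.0022282 - 0.0021732 i$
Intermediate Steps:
$j{\left(O \right)} = 6 + O$
$b{\left(f,d \right)} = 4$ ($b{\left(f,d \right)} = 4 \cdot 1 \cdot 1 = 4 \cdot 1 = 4$)
$C = 5 i \sqrt{3}$ ($C = \sqrt{4 - 79} = \sqrt{-75} = 5 i \sqrt{3} \approx 8.6602 i$)
$Y{\left(S,k \right)} = 6 + S - 2 k$ ($Y{\left(S,k \right)} = - 2 k + \left(6 + S\right) = 6 + S - 2 k$)
$\frac{1}{Y{\left(C,-112 \right)} + \sqrt{-35530 - 10981}} = \frac{1}{\left(6 + 5 i \sqrt{3} - -224\right) + \sqrt{-35530 - 10981}} = \frac{1}{\left(6 + 5 i \sqrt{3} + 224\right) + \sqrt{-46511}} = \frac{1}{\left(230 + 5 i \sqrt{3}\right) + i \sqrt{46511}} = \frac{1}{230 + i \sqrt{46511} + 5 i \sqrt{3}}$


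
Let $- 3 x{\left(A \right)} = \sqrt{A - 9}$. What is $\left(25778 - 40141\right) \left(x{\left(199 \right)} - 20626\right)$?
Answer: $296251238 + \frac{14363 \sqrt{190}}{3} \approx 2.9632 \cdot 10^{8}$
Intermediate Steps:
$x{\left(A \right)} = - \frac{\sqrt{-9 + A}}{3}$ ($x{\left(A \right)} = - \frac{\sqrt{A - 9}}{3} = - \frac{\sqrt{-9 + A}}{3}$)
$\left(25778 - 40141\right) \left(x{\left(199 \right)} - 20626\right) = \left(25778 - 40141\right) \left(- \frac{\sqrt{-9 + 199}}{3} - 20626\right) = - 14363 \left(- \frac{\sqrt{190}}{3} - 20626\right) = - 14363 \left(-20626 - \frac{\sqrt{190}}{3}\right) = 296251238 + \frac{14363 \sqrt{190}}{3}$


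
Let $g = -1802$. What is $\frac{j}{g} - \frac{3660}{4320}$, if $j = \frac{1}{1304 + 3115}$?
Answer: $- \frac{8995285}{10617384} \approx -0.84722$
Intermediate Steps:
$j = \frac{1}{4419} \approx 0.0002263$
$\frac{j}{g} - \frac{3660}{4320} = \frac{1}{4419 \left(-1802\right)} - \frac{3660}{4320} = \frac{1}{4419} \left(- \frac{1}{1802}\right) - \frac{61}{72} = - \frac{1}{7963038} - \frac{61}{72} = - \frac{8995285}{10617384}$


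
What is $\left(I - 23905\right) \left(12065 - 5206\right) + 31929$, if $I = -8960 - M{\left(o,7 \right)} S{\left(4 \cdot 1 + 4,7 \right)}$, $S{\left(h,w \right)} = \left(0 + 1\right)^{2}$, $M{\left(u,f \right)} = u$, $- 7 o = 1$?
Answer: $- \frac{1577716883}{7} \approx -2.2539 \cdot 10^{8}$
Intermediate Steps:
$o = - \frac{1}{7}$ ($o = \left(- \frac{1}{7}\right) 1 = - \frac{1}{7} \approx -0.14286$)
$S{\left(h,w \right)} = 1$ ($S{\left(h,w \right)} = 1^{2} = 1$)
$I = - \frac{62719}{7}$ ($I = -8960 - \left(- \frac{1}{7}\right) 1 = -8960 - - \frac{1}{7} = -8960 + \frac{1}{7} = - \frac{62719}{7} \approx -8959.9$)
$\left(I - 23905\right) \left(12065 - 5206\right) + 31929 = \left(- \frac{62719}{7} - 23905\right) \left(12065 - 5206\right) + 31929 = \left(- \frac{230054}{7}\right) 6859 + 31929 = - \frac{1577940386}{7} + 31929 = - \frac{1577716883}{7}$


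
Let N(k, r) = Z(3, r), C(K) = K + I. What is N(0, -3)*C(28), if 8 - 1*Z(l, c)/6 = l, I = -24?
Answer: 120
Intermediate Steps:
C(K) = -24 + K (C(K) = K - 24 = -24 + K)
Z(l, c) = 48 - 6*l
N(k, r) = 30 (N(k, r) = 48 - 6*3 = 48 - 18 = 30)
N(0, -3)*C(28) = 30*(-24 + 28) = 30*4 = 120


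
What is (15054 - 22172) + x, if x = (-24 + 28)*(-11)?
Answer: -7162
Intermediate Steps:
x = -44 (x = 4*(-11) = -44)
(15054 - 22172) + x = (15054 - 22172) - 44 = -7118 - 44 = -7162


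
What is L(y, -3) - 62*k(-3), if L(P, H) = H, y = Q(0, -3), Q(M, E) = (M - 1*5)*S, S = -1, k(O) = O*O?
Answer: -561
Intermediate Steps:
k(O) = O**2
Q(M, E) = 5 - M (Q(M, E) = (M - 1*5)*(-1) = (M - 5)*(-1) = (-5 + M)*(-1) = 5 - M)
y = 5 (y = 5 - 1*0 = 5 + 0 = 5)
L(y, -3) - 62*k(-3) = -3 - 62*(-3)**2 = -3 - 62*9 = -3 - 558 = -561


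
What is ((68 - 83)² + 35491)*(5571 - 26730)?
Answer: -755714844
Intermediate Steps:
((68 - 83)² + 35491)*(5571 - 26730) = ((-15)² + 35491)*(-21159) = (225 + 35491)*(-21159) = 35716*(-21159) = -755714844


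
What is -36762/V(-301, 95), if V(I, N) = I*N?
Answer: 36762/28595 ≈ 1.2856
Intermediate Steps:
-36762/V(-301, 95) = -36762/((-301*95)) = -36762/(-28595) = -36762*(-1/28595) = 36762/28595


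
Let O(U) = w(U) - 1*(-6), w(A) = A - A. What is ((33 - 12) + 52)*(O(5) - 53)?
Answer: -3431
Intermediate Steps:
w(A) = 0
O(U) = 6 (O(U) = 0 - 1*(-6) = 0 + 6 = 6)
((33 - 12) + 52)*(O(5) - 53) = ((33 - 12) + 52)*(6 - 53) = (21 + 52)*(-47) = 73*(-47) = -3431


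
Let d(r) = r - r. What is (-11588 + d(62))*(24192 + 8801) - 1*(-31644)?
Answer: -382291240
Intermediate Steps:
d(r) = 0
(-11588 + d(62))*(24192 + 8801) - 1*(-31644) = (-11588 + 0)*(24192 + 8801) - 1*(-31644) = -11588*32993 + 31644 = -382322884 + 31644 = -382291240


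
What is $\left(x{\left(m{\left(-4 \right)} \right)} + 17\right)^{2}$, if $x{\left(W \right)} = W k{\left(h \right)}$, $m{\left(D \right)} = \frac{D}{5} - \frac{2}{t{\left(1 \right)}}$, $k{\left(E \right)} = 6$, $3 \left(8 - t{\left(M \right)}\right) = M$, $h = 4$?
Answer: $\frac{1495729}{13225} \approx 113.1$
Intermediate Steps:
$t{\left(M \right)} = 8 - \frac{M}{3}$
$m{\left(D \right)} = - \frac{6}{23} + \frac{D}{5}$ ($m{\left(D \right)} = \frac{D}{5} - \frac{2}{8 - \frac{1}{3}} = D \frac{1}{5} - \frac{2}{8 - \frac{1}{3}} = \frac{D}{5} - \frac{2}{\frac{23}{3}} = \frac{D}{5} - \frac{6}{23} = - \frac{6}{23} + \frac{D}{5}$)
$x{\left(W \right)} = 6 W$ ($x{\left(W \right)} = W 6 = 6 W$)
$\left(x{\left(m{\left(-4 \right)} \right)} + 17\right)^{2} = \left(6 \left(- \frac{6}{23} + \frac{1}{5} \left(-4\right)\right) + 17\right)^{2} = \left(6 \left(- \frac{6}{23} - \frac{4}{5}\right) + 17\right)^{2} = \left(6 \left(- \frac{122}{115}\right) + 17\right)^{2} = \left(- \frac{732}{115} + 17\right)^{2} = \left(\frac{1223}{115}\right)^{2} = \frac{1495729}{13225}$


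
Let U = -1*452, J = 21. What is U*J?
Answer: -9492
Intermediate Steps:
U = -452
U*J = -452*21 = -9492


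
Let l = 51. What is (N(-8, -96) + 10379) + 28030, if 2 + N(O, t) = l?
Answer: 38458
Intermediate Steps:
N(O, t) = 49 (N(O, t) = -2 + 51 = 49)
(N(-8, -96) + 10379) + 28030 = (49 + 10379) + 28030 = 10428 + 28030 = 38458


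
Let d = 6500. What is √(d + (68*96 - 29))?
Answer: √12999 ≈ 114.01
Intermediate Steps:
√(d + (68*96 - 29)) = √(6500 + (68*96 - 29)) = √(6500 + (6528 - 29)) = √(6500 + 6499) = √12999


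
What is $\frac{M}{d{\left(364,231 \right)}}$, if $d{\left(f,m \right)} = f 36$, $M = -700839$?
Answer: $- \frac{77871}{1456} \approx -53.483$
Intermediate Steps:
$d{\left(f,m \right)} = 36 f$
$\frac{M}{d{\left(364,231 \right)}} = - \frac{700839}{36 \cdot 364} = - \frac{700839}{13104} = \left(-700839\right) \frac{1}{13104} = - \frac{77871}{1456}$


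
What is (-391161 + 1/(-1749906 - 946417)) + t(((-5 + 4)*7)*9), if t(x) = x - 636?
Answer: -1056581130781/2696323 ≈ -3.9186e+5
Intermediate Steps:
t(x) = -636 + x
(-391161 + 1/(-1749906 - 946417)) + t(((-5 + 4)*7)*9) = (-391161 + 1/(-1749906 - 946417)) + (-636 + ((-5 + 4)*7)*9) = (-391161 + 1/(-2696323)) + (-636 - 1*7*9) = (-391161 - 1/2696323) + (-636 - 7*9) = -1054696401004/2696323 + (-636 - 63) = -1054696401004/2696323 - 699 = -1056581130781/2696323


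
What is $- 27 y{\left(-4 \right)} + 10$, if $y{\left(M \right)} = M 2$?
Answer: $226$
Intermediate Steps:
$y{\left(M \right)} = 2 M$
$- 27 y{\left(-4 \right)} + 10 = - 27 \cdot 2 \left(-4\right) + 10 = \left(-27\right) \left(-8\right) + 10 = 216 + 10 = 226$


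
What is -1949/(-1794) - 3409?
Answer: -6113797/1794 ≈ -3407.9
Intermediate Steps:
-1949/(-1794) - 3409 = -1949*(-1/1794) - 3409 = 1949/1794 - 3409 = -6113797/1794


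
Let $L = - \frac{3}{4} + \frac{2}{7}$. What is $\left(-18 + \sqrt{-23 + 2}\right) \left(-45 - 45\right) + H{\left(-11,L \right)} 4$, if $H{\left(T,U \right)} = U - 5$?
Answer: $\frac{11187}{7} - 90 i \sqrt{21} \approx 1598.1 - 412.43 i$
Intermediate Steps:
$L = - \frac{13}{28}$ ($L = \left(-3\right) \frac{1}{4} + 2 \cdot \frac{1}{7} = - \frac{3}{4} + \frac{2}{7} = - \frac{13}{28} \approx -0.46429$)
$H{\left(T,U \right)} = -5 + U$
$\left(-18 + \sqrt{-23 + 2}\right) \left(-45 - 45\right) + H{\left(-11,L \right)} 4 = \left(-18 + \sqrt{-23 + 2}\right) \left(-45 - 45\right) + \left(-5 - \frac{13}{28}\right) 4 = \left(-18 + \sqrt{-21}\right) \left(-90\right) - \frac{153}{7} = \left(-18 + i \sqrt{21}\right) \left(-90\right) - \frac{153}{7} = \left(1620 - 90 i \sqrt{21}\right) - \frac{153}{7} = \frac{11187}{7} - 90 i \sqrt{21}$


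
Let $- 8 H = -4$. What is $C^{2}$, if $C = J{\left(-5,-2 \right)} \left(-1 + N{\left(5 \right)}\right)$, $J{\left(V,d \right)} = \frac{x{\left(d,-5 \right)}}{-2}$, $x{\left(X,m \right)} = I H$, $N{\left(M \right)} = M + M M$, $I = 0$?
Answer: $0$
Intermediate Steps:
$H = \frac{1}{2}$ ($H = \left(- \frac{1}{8}\right) \left(-4\right) = \frac{1}{2} \approx 0.5$)
$N{\left(M \right)} = M + M^{2}$
$x{\left(X,m \right)} = 0$ ($x{\left(X,m \right)} = 0 \cdot \frac{1}{2} = 0$)
$J{\left(V,d \right)} = 0$ ($J{\left(V,d \right)} = \frac{0}{-2} = 0 \left(- \frac{1}{2}\right) = 0$)
$C = 0$ ($C = 0 \left(-1 + 5 \left(1 + 5\right)\right) = 0 \left(-1 + 5 \cdot 6\right) = 0 \left(-1 + 30\right) = 0 \cdot 29 = 0$)
$C^{2} = 0^{2} = 0$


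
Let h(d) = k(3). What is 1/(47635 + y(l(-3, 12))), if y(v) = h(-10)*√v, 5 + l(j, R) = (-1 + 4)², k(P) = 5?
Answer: 1/47645 ≈ 2.0989e-5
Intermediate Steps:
h(d) = 5
l(j, R) = 4 (l(j, R) = -5 + (-1 + 4)² = -5 + 3² = -5 + 9 = 4)
y(v) = 5*√v
1/(47635 + y(l(-3, 12))) = 1/(47635 + 5*√4) = 1/(47635 + 5*2) = 1/(47635 + 10) = 1/47645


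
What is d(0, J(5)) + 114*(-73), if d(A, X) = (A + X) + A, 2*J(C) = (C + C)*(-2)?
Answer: -8332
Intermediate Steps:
J(C) = -2*C (J(C) = ((C + C)*(-2))/2 = ((2*C)*(-2))/2 = (-4*C)/2 = -2*C)
d(A, X) = X + 2*A
d(0, J(5)) + 114*(-73) = (-2*5 + 2*0) + 114*(-73) = (-10 + 0) - 8322 = -10 - 8322 = -8332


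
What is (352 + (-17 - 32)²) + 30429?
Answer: 33182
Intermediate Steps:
(352 + (-17 - 32)²) + 30429 = (352 + (-49)²) + 30429 = (352 + 2401) + 30429 = 2753 + 30429 = 33182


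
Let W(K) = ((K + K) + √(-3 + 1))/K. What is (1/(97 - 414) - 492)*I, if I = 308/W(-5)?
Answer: -1200930500/16167 - 120093050*I*√2/16167 ≈ -74283.0 - 10505.0*I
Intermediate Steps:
W(K) = (2*K + I*√2)/K (W(K) = (2*K + √(-2))/K = (2*K + I*√2)/K)
I = 308/(2 - I*√2/5) (I = 308/(2 + I*√2/(-5)) = 308/(2 + I*√2*(-⅕)) = 308/(2 - I*√2/5) ≈ 150.98 + 21.352*I)
(1/(97 - 414) - 492)*I = (1/(97 - 414) - 492)*(7700/51 + 770*I*√2/51) = (1/(-317) - 492)*(7700/51 + 770*I*√2/51) = (-1/317 - 492)*(7700/51 + 770*I*√2/51) = -155965*(7700/51 + 770*I*√2/51)/317 = -1200930500/16167 - 120093050*I*√2/16167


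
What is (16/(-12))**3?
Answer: -64/27 ≈ -2.3704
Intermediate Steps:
(16/(-12))**3 = (16*(-1/12))**3 = (-4/3)**3 = -64/27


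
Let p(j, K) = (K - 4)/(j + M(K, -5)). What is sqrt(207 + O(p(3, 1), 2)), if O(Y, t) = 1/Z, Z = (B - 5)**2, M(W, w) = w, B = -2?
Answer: 4*sqrt(634)/7 ≈ 14.388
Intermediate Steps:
p(j, K) = (-4 + K)/(-5 + j) (p(j, K) = (K - 4)/(j - 5) = (-4 + K)/(-5 + j))
Z = 49 (Z = (-2 - 5)**2 = (-7)**2 = 49)
O(Y, t) = 1/49
sqrt(207 + O(p(3, 1), 2)) = sqrt(207 + 1/49) = sqrt(10144/49) = 4*sqrt(634)/7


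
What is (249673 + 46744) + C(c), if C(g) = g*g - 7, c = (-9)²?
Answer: 302971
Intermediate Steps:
c = 81
C(g) = -7 + g² (C(g) = g² - 7 = -7 + g²)
(249673 + 46744) + C(c) = (249673 + 46744) + (-7 + 81²) = 296417 + (-7 + 6561) = 296417 + 6554 = 302971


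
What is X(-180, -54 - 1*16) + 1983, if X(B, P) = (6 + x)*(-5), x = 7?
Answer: 1918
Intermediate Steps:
X(B, P) = -65 (X(B, P) = (6 + 7)*(-5) = 13*(-5) = -65)
X(-180, -54 - 1*16) + 1983 = -65 + 1983 = 1918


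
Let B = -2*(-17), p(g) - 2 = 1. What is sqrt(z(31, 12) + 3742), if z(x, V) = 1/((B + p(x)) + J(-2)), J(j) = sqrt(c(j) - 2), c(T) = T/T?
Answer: sqrt(7023410490 - 1370*I)/1370 ≈ 61.172 - 5.9662e-6*I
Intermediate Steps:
p(g) = 3 (p(g) = 2 + 1 = 3)
c(T) = 1
B = 34
J(j) = I (J(j) = sqrt(1 - 2) = sqrt(-1) = I)
z(x, V) = (37 - I)/1370 (z(x, V) = 1/((34 + 3) + I) = 1/(37 + I) = (37 - I)/1370)
sqrt(z(31, 12) + 3742) = sqrt((37/1370 - I/1370) + 3742) = sqrt(5126577/1370 - I/1370)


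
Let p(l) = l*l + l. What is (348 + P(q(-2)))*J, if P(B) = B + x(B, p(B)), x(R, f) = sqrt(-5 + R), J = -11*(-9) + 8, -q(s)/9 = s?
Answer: 39162 + 107*sqrt(13) ≈ 39548.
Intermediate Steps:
q(s) = -9*s
p(l) = l + l**2 (p(l) = l**2 + l = l + l**2)
J = 107 (J = 99 + 8 = 107)
P(B) = B + sqrt(-5 + B)
(348 + P(q(-2)))*J = (348 + (-9*(-2) + sqrt(-5 - 9*(-2))))*107 = (348 + (18 + sqrt(-5 + 18)))*107 = (348 + (18 + sqrt(13)))*107 = (366 + sqrt(13))*107 = 39162 + 107*sqrt(13)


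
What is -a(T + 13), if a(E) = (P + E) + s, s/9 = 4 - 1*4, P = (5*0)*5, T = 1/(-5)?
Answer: -64/5 ≈ -12.800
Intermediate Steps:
T = -⅕ ≈ -0.20000
P = 0 (P = 0*5 = 0)
s = 0 (s = 9*(4 - 1*4) = 9*(4 - 4) = 9*0 = 0)
a(E) = E (a(E) = (0 + E) + 0 = E + 0 = E)
-a(T + 13) = -(-⅕ + 13) = -1*64/5 = -64/5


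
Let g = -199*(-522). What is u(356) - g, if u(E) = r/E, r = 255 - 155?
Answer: -9245117/89 ≈ -1.0388e+5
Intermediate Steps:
r = 100
g = 103878
u(E) = 100/E
u(356) - g = 100/356 - 1*103878 = 100*(1/356) - 103878 = 25/89 - 103878 = -9245117/89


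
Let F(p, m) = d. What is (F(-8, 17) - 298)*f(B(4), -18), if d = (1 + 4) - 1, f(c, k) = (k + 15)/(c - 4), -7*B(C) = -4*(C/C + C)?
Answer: -3087/4 ≈ -771.75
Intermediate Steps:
B(C) = 4/7 + 4*C/7 (B(C) = -(-4)*(C/C + C)/7 = -(-4)*(1 + C)/7 = -(-4 - 4*C)/7 = 4/7 + 4*C/7)
f(c, k) = (15 + k)/(-4 + c)
d = 4 (d = 5 - 1 = 4)
F(p, m) = 4
(F(-8, 17) - 298)*f(B(4), -18) = (4 - 298)*((15 - 18)/(-4 + (4/7 + (4/7)*4))) = -294*(-3)/(-4 + (4/7 + 16/7)) = -294*(-3)/(-4 + 20/7) = -294*(-3)/(-8/7) = -(-1029)*(-3)/4 = -294*21/8 = -3087/4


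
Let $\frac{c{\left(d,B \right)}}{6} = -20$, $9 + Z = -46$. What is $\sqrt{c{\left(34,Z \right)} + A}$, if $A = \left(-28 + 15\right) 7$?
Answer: $i \sqrt{211} \approx 14.526 i$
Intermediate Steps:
$Z = -55$ ($Z = -9 - 46 = -55$)
$c{\left(d,B \right)} = -120$ ($c{\left(d,B \right)} = 6 \left(-20\right) = -120$)
$A = -91$ ($A = \left(-13\right) 7 = -91$)
$\sqrt{c{\left(34,Z \right)} + A} = \sqrt{-120 - 91} = \sqrt{-211} = i \sqrt{211}$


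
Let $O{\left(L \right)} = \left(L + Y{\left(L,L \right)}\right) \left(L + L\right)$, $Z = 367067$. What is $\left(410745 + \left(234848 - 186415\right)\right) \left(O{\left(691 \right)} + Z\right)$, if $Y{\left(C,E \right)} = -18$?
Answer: $595624120234$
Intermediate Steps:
$O{\left(L \right)} = 2 L \left(-18 + L\right)$ ($O{\left(L \right)} = \left(L - 18\right) \left(L + L\right) = \left(-18 + L\right) 2 L = 2 L \left(-18 + L\right)$)
$\left(410745 + \left(234848 - 186415\right)\right) \left(O{\left(691 \right)} + Z\right) = \left(410745 + \left(234848 - 186415\right)\right) \left(2 \cdot 691 \left(-18 + 691\right) + 367067\right) = \left(410745 + 48433\right) \left(2 \cdot 691 \cdot 673 + 367067\right) = 459178 \left(930086 + 367067\right) = 459178 \cdot 1297153 = 595624120234$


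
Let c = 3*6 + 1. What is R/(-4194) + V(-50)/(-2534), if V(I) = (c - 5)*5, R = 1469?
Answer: -286859/759114 ≈ -0.37789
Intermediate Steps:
c = 19 (c = 18 + 1 = 19)
V(I) = 70 (V(I) = (19 - 5)*5 = 14*5 = 70)
R/(-4194) + V(-50)/(-2534) = 1469/(-4194) + 70/(-2534) = 1469*(-1/4194) + 70*(-1/2534) = -1469/4194 - 5/181 = -286859/759114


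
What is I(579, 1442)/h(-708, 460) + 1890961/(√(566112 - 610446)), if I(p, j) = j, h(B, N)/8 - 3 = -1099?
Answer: -721/4384 - 1890961*I*√4926/14778 ≈ -0.16446 - 8980.8*I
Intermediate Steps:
h(B, N) = -8768 (h(B, N) = 24 + 8*(-1099) = 24 - 8792 = -8768)
I(579, 1442)/h(-708, 460) + 1890961/(√(566112 - 610446)) = 1442/(-8768) + 1890961/(√(566112 - 610446)) = 1442*(-1/8768) + 1890961/(√(-44334)) = -721/4384 + 1890961/((3*I*√4926)) = -721/4384 + 1890961*(-I*√4926/14778) = -721/4384 - 1890961*I*√4926/14778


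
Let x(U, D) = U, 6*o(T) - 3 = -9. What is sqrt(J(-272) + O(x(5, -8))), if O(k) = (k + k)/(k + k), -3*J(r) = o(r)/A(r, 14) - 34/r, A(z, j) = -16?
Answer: sqrt(15)/4 ≈ 0.96825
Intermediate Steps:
o(T) = -1 (o(T) = 1/2 + (1/6)*(-9) = 1/2 - 3/2 = -1)
J(r) = -1/48 + 34/(3*r) (J(r) = -(-1/(-16) - 34/r)/3 = -(-1*(-1/16) - 34/r)/3 = -(1/16 - 34/r)/3 = -1/48 + 34/(3*r))
O(k) = 1 (O(k) = (2*k)/((2*k)) = (2*k)*(1/(2*k)) = 1)
sqrt(J(-272) + O(x(5, -8))) = sqrt((1/48)*(544 - 1*(-272))/(-272) + 1) = sqrt((1/48)*(-1/272)*(544 + 272) + 1) = sqrt((1/48)*(-1/272)*816 + 1) = sqrt(-1/16 + 1) = sqrt(15/16) = sqrt(15)/4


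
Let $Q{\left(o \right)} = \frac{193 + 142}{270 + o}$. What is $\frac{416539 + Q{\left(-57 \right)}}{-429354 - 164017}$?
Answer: $- \frac{88723142}{126388023} \approx -0.70199$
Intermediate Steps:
$Q{\left(o \right)} = \frac{335}{270 + o}$
$\frac{416539 + Q{\left(-57 \right)}}{-429354 - 164017} = \frac{416539 + \frac{335}{270 - 57}}{-429354 - 164017} = \frac{416539 + \frac{335}{213}}{-593371} = \left(416539 + 335 \cdot \frac{1}{213}\right) \left(- \frac{1}{593371}\right) = \left(416539 + \frac{335}{213}\right) \left(- \frac{1}{593371}\right) = \frac{88723142}{213} \left(- \frac{1}{593371}\right) = - \frac{88723142}{126388023}$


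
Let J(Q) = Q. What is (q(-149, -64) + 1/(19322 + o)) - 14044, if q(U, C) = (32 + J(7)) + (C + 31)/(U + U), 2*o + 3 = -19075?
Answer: -40828929533/2915334 ≈ -14005.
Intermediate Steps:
o = -9539 (o = -3/2 + (½)*(-19075) = -3/2 - 19075/2 = -9539)
q(U, C) = 39 + (31 + C)/(2*U) (q(U, C) = (32 + 7) + (C + 31)/(U + U) = 39 + (31 + C)/((2*U)) = 39 + (31 + C)*(1/(2*U)) = 39 + (31 + C)/(2*U))
(q(-149, -64) + 1/(19322 + o)) - 14044 = ((½)*(31 - 64 + 78*(-149))/(-149) + 1/(19322 - 9539)) - 14044 = ((½)*(-1/149)*(31 - 64 - 11622) + 1/9783) - 14044 = ((½)*(-1/149)*(-11655) + 1/9783) - 14044 = (11655/298 + 1/9783) - 14044 = 114021163/2915334 - 14044 = -40828929533/2915334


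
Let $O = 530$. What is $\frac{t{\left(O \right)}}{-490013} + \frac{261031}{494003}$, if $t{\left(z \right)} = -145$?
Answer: $\frac{4413110822}{8347168691} \approx 0.5287$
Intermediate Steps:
$\frac{t{\left(O \right)}}{-490013} + \frac{261031}{494003} = - \frac{145}{-490013} + \frac{261031}{494003} = \left(-145\right) \left(- \frac{1}{490013}\right) + 261031 \cdot \frac{1}{494003} = \frac{5}{16897} + \frac{261031}{494003} = \frac{4413110822}{8347168691}$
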